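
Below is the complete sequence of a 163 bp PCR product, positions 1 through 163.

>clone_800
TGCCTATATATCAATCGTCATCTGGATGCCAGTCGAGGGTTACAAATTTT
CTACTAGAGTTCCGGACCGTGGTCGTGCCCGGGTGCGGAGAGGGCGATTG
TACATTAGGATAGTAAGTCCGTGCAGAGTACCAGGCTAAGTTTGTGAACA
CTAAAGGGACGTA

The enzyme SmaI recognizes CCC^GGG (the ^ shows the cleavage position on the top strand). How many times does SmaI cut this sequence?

CCCGGG occurs starting at position 78.
SmaI cuts at 1 site.

1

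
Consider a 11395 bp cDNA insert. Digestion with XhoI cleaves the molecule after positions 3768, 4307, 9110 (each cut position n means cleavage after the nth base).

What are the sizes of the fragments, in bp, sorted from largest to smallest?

Linear molecule, 3 cuts → 4 fragments:
  3768 − 0 = 3768 bp
  4307 − 3768 = 539 bp
  9110 − 4307 = 4803 bp
  11395 − 9110 = 2285 bp
Sorted largest to smallest: 4803, 3768, 2285, 539 bp.

4803, 3768, 2285, 539 bp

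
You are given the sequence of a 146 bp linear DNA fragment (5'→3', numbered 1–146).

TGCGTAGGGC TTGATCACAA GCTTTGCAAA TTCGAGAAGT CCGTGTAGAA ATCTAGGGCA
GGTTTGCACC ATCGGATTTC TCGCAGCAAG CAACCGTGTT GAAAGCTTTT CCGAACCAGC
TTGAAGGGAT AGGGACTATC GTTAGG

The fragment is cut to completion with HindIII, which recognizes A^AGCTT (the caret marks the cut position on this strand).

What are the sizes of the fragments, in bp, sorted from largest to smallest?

84, 43, 19 bp

HindIII sites (AAGCTT) start at positions 19, 103.
HindIII cuts after the first base of each site, so after positions 19, 103.
Linear molecule, 2 cuts → 3 fragments:
  1–19 → 19 bp
  20–103 → 84 bp
  104–146 → 43 bp
Sorted largest to smallest: 84, 43, 19 bp.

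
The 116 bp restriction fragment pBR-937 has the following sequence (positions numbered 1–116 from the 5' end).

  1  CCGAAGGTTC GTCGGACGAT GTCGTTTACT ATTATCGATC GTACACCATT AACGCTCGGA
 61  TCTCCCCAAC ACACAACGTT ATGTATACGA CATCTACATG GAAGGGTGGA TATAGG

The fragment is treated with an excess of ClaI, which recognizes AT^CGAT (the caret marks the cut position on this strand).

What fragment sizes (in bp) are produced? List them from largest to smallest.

81, 35 bp

The ClaI site (ATCGAT) starts at position 34.
ClaI cuts after base 2 of each site, so after position 35.
Linear molecule, 1 cut → 2 fragments:
  1–35 → 35 bp
  36–116 → 81 bp
Sorted largest to smallest: 81, 35 bp.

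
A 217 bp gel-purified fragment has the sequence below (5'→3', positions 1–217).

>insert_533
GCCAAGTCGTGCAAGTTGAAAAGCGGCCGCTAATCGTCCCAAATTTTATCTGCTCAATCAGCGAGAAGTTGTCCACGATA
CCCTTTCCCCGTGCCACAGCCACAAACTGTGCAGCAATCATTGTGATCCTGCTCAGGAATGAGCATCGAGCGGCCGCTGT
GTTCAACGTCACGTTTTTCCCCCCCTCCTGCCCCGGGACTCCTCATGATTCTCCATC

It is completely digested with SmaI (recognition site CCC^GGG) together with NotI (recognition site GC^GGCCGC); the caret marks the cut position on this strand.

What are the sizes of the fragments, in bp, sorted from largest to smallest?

The SmaI site (CCCGGG) starts at position 192.
SmaI cuts after base 3 of each site, so after position 194.
NotI sites (GCGGCCGC) start at positions 23, 150.
NotI cuts after base 2 of each site, so after positions 24, 151.
Combined cut positions: 24, 151, 194.
Linear molecule, 3 cuts → 4 fragments:
  1–24 → 24 bp
  25–151 → 127 bp
  152–194 → 43 bp
  195–217 → 23 bp
Sorted largest to smallest: 127, 43, 24, 23 bp.

127, 43, 24, 23 bp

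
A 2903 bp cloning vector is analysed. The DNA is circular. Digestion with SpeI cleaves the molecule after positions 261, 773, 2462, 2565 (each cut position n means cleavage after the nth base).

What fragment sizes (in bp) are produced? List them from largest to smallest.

Circular molecule, 4 cuts → 4 fragments:
  773 − 261 = 512 bp
  2462 − 773 = 1689 bp
  2565 − 2462 = 103 bp
  wrap: 2903 − 2565 + 261 = 599 bp
Sorted largest to smallest: 1689, 599, 512, 103 bp.

1689, 599, 512, 103 bp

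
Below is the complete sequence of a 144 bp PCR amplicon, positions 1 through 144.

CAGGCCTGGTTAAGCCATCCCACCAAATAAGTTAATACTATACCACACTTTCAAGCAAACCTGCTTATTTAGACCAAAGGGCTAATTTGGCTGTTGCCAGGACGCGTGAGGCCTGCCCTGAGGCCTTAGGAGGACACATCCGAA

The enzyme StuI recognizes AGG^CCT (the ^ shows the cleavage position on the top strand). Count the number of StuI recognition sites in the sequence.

AGGCCT occurs starting at positions 2, 109, 121.
StuI cuts at 3 sites.

3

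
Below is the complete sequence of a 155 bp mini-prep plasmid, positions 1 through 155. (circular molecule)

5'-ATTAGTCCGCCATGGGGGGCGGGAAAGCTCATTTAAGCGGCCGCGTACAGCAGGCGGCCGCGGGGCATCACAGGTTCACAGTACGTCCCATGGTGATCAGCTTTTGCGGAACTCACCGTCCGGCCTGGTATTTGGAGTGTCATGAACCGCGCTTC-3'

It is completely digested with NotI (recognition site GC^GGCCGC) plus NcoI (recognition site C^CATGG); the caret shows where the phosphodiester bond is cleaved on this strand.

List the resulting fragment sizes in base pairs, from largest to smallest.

NotI sites (GCGGCCGC) start at positions 37, 54.
NotI cuts after base 2 of each site, so after positions 38, 55.
NcoI sites (CCATGG) start at positions 10, 88.
NcoI cuts after the first base of each site, so after positions 10, 88.
Combined cut positions: 10, 38, 55, 88.
Circular molecule, 4 cuts → 4 fragments:
  11–38 → 28 bp
  39–55 → 17 bp
  56–88 → 33 bp
  89–155 then 1–10 → 67 + 10 = 77 bp
Sorted largest to smallest: 77, 33, 28, 17 bp.

77, 33, 28, 17 bp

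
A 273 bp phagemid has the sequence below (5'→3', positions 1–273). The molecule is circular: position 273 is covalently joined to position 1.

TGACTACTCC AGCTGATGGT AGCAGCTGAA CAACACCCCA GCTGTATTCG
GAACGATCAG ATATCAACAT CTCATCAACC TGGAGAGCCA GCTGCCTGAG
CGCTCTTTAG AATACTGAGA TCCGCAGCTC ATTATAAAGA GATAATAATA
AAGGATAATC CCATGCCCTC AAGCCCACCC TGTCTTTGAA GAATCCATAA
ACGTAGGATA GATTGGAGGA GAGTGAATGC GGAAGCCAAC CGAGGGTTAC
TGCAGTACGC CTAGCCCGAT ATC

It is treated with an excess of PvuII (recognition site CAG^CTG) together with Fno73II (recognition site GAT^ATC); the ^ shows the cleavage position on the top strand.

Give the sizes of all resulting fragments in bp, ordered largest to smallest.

PvuII sites (CAGCTG) start at positions 10, 23, 39, 89.
PvuII cuts after base 3 of each site, so after positions 12, 25, 41, 91.
Fno73II sites (GATATC) start at positions 60, 268.
Fno73II cuts after base 3 of each site, so after positions 62, 270.
Combined cut positions: 12, 25, 41, 62, 91, 270.
Circular molecule, 6 cuts → 6 fragments:
  13–25 → 13 bp
  26–41 → 16 bp
  42–62 → 21 bp
  63–91 → 29 bp
  92–270 → 179 bp
  271–273 then 1–12 → 3 + 12 = 15 bp
Sorted largest to smallest: 179, 29, 21, 16, 15, 13 bp.

179, 29, 21, 16, 15, 13 bp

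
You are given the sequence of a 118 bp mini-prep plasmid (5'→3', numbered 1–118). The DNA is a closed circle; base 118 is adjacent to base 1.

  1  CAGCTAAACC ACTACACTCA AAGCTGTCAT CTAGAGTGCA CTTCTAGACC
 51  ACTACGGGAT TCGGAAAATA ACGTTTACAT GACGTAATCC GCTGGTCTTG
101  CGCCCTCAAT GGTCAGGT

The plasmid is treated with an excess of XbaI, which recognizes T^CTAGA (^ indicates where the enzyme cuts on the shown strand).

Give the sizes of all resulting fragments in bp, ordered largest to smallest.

105, 13 bp

XbaI sites (TCTAGA) start at positions 30, 43.
XbaI cuts after the first base of each site, so after positions 30, 43.
Circular molecule, 2 cuts → 2 fragments:
  31–43 → 13 bp
  44–118 then 1–30 → 75 + 30 = 105 bp
Sorted largest to smallest: 105, 13 bp.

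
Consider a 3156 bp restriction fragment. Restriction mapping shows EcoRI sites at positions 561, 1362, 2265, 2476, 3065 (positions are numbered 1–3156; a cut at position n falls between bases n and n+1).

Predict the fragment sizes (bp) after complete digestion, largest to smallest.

903, 801, 589, 561, 211, 91 bp

Linear molecule, 5 cuts → 6 fragments:
  561 − 0 = 561 bp
  1362 − 561 = 801 bp
  2265 − 1362 = 903 bp
  2476 − 2265 = 211 bp
  3065 − 2476 = 589 bp
  3156 − 3065 = 91 bp
Sorted largest to smallest: 903, 801, 589, 561, 211, 91 bp.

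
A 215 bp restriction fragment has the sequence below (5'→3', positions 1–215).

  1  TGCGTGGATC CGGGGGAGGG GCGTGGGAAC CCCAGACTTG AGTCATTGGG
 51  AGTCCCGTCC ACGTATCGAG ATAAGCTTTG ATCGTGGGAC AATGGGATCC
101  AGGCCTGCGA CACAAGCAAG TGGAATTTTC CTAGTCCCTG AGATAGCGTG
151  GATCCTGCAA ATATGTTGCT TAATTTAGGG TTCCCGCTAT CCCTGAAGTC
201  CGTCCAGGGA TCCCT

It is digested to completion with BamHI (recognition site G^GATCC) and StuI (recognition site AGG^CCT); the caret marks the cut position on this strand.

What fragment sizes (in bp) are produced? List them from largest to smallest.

BamHI sites (GGATCC) start at positions 6, 95, 150, 208.
BamHI cuts after the first base of each site, so after positions 6, 95, 150, 208.
The StuI site (AGGCCT) starts at position 101.
StuI cuts after base 3 of each site, so after position 103.
Combined cut positions: 6, 95, 103, 150, 208.
Linear molecule, 5 cuts → 6 fragments:
  1–6 → 6 bp
  7–95 → 89 bp
  96–103 → 8 bp
  104–150 → 47 bp
  151–208 → 58 bp
  209–215 → 7 bp
Sorted largest to smallest: 89, 58, 47, 8, 7, 6 bp.

89, 58, 47, 8, 7, 6 bp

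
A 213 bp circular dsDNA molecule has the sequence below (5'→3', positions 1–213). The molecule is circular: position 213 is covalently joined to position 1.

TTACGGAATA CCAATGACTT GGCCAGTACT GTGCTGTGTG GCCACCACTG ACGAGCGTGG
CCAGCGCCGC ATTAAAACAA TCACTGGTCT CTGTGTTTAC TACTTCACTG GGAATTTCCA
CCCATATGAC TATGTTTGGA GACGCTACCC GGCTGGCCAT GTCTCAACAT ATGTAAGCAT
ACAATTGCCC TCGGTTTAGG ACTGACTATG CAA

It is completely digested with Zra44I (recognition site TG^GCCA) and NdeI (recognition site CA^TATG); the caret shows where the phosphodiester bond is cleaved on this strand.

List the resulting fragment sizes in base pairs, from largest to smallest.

65, 65, 31, 19, 19, 14 bp

Zra44I sites (TGGCCA) start at positions 20, 39, 58, 154.
Zra44I cuts after base 2 of each site, so after positions 21, 40, 59, 155.
NdeI sites (CATATG) start at positions 123, 168.
NdeI cuts after base 2 of each site, so after positions 124, 169.
Combined cut positions: 21, 40, 59, 124, 155, 169.
Circular molecule, 6 cuts → 6 fragments:
  22–40 → 19 bp
  41–59 → 19 bp
  60–124 → 65 bp
  125–155 → 31 bp
  156–169 → 14 bp
  170–213 then 1–21 → 44 + 21 = 65 bp
Sorted largest to smallest: 65, 65, 31, 19, 19, 14 bp.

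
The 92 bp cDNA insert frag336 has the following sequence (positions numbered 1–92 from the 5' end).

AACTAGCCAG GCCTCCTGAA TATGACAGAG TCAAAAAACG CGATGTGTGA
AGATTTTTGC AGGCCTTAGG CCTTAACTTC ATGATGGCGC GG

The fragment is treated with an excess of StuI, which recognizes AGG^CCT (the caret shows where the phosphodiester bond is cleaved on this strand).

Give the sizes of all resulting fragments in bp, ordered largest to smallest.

StuI sites (AGGCCT) start at positions 9, 61, 68.
StuI cuts after base 3 of each site, so after positions 11, 63, 70.
Linear molecule, 3 cuts → 4 fragments:
  1–11 → 11 bp
  12–63 → 52 bp
  64–70 → 7 bp
  71–92 → 22 bp
Sorted largest to smallest: 52, 22, 11, 7 bp.

52, 22, 11, 7 bp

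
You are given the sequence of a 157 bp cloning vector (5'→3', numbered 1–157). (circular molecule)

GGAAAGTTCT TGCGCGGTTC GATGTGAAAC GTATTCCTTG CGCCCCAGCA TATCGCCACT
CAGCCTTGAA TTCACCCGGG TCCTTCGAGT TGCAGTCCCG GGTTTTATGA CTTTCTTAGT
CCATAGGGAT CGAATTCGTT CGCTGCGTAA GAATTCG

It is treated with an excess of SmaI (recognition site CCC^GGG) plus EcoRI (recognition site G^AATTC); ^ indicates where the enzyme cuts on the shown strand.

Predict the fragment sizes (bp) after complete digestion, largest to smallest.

SmaI sites (CCCGGG) start at positions 75, 97.
SmaI cuts after base 3 of each site, so after positions 77, 99.
EcoRI sites (GAATTC) start at positions 68, 132, 151.
EcoRI cuts after the first base of each site, so after positions 68, 132, 151.
Combined cut positions: 68, 77, 99, 132, 151.
Circular molecule, 5 cuts → 5 fragments:
  69–77 → 9 bp
  78–99 → 22 bp
  100–132 → 33 bp
  133–151 → 19 bp
  152–157 then 1–68 → 6 + 68 = 74 bp
Sorted largest to smallest: 74, 33, 22, 19, 9 bp.

74, 33, 22, 19, 9 bp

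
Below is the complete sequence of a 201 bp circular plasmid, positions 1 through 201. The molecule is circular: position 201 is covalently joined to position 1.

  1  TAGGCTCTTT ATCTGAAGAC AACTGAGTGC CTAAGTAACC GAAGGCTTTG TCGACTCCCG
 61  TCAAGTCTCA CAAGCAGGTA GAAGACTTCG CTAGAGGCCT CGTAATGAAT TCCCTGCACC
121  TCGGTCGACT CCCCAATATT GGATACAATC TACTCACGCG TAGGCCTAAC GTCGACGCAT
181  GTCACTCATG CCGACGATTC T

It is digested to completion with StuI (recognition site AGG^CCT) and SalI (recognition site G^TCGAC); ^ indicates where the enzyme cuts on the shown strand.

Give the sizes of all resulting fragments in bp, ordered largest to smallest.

80, 47, 40, 27, 7 bp

StuI sites (AGGCCT) start at positions 95, 162.
StuI cuts after base 3 of each site, so after positions 97, 164.
SalI sites (GTCGAC) start at positions 50, 124, 171.
SalI cuts after the first base of each site, so after positions 50, 124, 171.
Combined cut positions: 50, 97, 124, 164, 171.
Circular molecule, 5 cuts → 5 fragments:
  51–97 → 47 bp
  98–124 → 27 bp
  125–164 → 40 bp
  165–171 → 7 bp
  172–201 then 1–50 → 30 + 50 = 80 bp
Sorted largest to smallest: 80, 47, 40, 27, 7 bp.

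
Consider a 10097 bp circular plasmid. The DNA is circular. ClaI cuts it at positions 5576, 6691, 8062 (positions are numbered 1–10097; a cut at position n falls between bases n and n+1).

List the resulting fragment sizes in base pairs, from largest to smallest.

Circular molecule, 3 cuts → 3 fragments:
  6691 − 5576 = 1115 bp
  8062 − 6691 = 1371 bp
  wrap: 10097 − 8062 + 5576 = 7611 bp
Sorted largest to smallest: 7611, 1371, 1115 bp.

7611, 1371, 1115 bp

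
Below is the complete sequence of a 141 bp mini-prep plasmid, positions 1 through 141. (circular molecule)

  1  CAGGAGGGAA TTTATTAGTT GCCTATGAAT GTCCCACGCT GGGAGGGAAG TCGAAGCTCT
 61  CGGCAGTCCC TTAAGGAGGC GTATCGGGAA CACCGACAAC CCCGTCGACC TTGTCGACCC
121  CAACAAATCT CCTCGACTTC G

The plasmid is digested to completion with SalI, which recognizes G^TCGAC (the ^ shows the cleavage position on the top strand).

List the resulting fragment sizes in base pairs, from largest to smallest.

SalI sites (GTCGAC) start at positions 104, 113.
SalI cuts after the first base of each site, so after positions 104, 113.
Circular molecule, 2 cuts → 2 fragments:
  105–113 → 9 bp
  114–141 then 1–104 → 28 + 104 = 132 bp
Sorted largest to smallest: 132, 9 bp.

132, 9 bp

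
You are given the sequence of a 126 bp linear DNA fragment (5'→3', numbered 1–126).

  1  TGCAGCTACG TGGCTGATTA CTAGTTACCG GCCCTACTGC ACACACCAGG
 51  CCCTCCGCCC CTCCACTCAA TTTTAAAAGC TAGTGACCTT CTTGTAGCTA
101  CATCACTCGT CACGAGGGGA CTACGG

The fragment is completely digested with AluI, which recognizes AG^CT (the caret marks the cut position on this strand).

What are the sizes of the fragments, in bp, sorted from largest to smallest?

74, 29, 18, 5 bp

AluI sites (AGCT) start at positions 4, 78, 96.
AluI cuts after base 2 of each site, so after positions 5, 79, 97.
Linear molecule, 3 cuts → 4 fragments:
  1–5 → 5 bp
  6–79 → 74 bp
  80–97 → 18 bp
  98–126 → 29 bp
Sorted largest to smallest: 74, 29, 18, 5 bp.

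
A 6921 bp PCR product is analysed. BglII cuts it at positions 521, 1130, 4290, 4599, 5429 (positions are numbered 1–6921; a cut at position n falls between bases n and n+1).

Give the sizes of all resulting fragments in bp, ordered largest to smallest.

3160, 1492, 830, 609, 521, 309 bp

Linear molecule, 5 cuts → 6 fragments:
  521 − 0 = 521 bp
  1130 − 521 = 609 bp
  4290 − 1130 = 3160 bp
  4599 − 4290 = 309 bp
  5429 − 4599 = 830 bp
  6921 − 5429 = 1492 bp
Sorted largest to smallest: 3160, 1492, 830, 609, 521, 309 bp.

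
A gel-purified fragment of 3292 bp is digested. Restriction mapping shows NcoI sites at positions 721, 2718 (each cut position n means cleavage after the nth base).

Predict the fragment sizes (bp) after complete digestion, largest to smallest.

Linear molecule, 2 cuts → 3 fragments:
  721 − 0 = 721 bp
  2718 − 721 = 1997 bp
  3292 − 2718 = 574 bp
Sorted largest to smallest: 1997, 721, 574 bp.

1997, 721, 574 bp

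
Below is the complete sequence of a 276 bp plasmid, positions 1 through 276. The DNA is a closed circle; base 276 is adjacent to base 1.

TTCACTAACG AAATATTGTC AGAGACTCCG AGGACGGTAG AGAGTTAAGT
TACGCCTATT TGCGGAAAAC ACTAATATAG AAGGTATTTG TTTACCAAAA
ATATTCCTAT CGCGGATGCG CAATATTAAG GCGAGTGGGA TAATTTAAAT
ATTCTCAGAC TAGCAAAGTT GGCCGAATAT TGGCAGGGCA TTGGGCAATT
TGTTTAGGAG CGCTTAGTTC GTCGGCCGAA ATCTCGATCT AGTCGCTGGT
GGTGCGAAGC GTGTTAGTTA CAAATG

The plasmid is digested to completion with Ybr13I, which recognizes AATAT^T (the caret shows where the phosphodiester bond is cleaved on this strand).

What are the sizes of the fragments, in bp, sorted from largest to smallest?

Ybr13I sites (AATATT) start at positions 12, 100, 122, 148, 176.
Ybr13I cuts after base 5 of each site (before the last base), so after positions 16, 104, 126, 152, 180.
Circular molecule, 5 cuts → 5 fragments:
  17–104 → 88 bp
  105–126 → 22 bp
  127–152 → 26 bp
  153–180 → 28 bp
  181–276 then 1–16 → 96 + 16 = 112 bp
Sorted largest to smallest: 112, 88, 28, 26, 22 bp.

112, 88, 28, 26, 22 bp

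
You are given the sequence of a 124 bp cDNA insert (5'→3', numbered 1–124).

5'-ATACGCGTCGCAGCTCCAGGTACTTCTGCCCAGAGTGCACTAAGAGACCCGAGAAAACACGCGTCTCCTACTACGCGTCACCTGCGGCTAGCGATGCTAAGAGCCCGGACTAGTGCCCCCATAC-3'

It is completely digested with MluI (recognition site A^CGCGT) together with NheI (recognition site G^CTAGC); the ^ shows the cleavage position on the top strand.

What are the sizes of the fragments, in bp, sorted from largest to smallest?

56, 37, 14, 14, 3 bp

MluI sites (ACGCGT) start at positions 3, 59, 73.
MluI cuts after the first base of each site, so after positions 3, 59, 73.
The NheI site (GCTAGC) starts at position 87.
NheI cuts after the first base of each site, so after position 87.
Combined cut positions: 3, 59, 73, 87.
Linear molecule, 4 cuts → 5 fragments:
  1–3 → 3 bp
  4–59 → 56 bp
  60–73 → 14 bp
  74–87 → 14 bp
  88–124 → 37 bp
Sorted largest to smallest: 56, 37, 14, 14, 3 bp.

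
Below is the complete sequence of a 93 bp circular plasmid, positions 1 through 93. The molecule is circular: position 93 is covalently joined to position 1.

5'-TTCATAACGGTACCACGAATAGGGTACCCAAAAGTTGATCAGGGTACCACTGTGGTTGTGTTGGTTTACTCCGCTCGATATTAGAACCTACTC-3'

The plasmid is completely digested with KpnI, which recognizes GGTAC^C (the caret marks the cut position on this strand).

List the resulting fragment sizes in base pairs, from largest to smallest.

KpnI sites (GGTACC) start at positions 9, 23, 43.
KpnI cuts after base 5 of each site (before the last base), so after positions 13, 27, 47.
Circular molecule, 3 cuts → 3 fragments:
  14–27 → 14 bp
  28–47 → 20 bp
  48–93 then 1–13 → 46 + 13 = 59 bp
Sorted largest to smallest: 59, 20, 14 bp.

59, 20, 14 bp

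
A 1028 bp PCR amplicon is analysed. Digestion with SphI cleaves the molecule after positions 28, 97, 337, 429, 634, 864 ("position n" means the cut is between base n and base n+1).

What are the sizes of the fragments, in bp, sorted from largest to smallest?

Linear molecule, 6 cuts → 7 fragments:
  28 − 0 = 28 bp
  97 − 28 = 69 bp
  337 − 97 = 240 bp
  429 − 337 = 92 bp
  634 − 429 = 205 bp
  864 − 634 = 230 bp
  1028 − 864 = 164 bp
Sorted largest to smallest: 240, 230, 205, 164, 92, 69, 28 bp.

240, 230, 205, 164, 92, 69, 28 bp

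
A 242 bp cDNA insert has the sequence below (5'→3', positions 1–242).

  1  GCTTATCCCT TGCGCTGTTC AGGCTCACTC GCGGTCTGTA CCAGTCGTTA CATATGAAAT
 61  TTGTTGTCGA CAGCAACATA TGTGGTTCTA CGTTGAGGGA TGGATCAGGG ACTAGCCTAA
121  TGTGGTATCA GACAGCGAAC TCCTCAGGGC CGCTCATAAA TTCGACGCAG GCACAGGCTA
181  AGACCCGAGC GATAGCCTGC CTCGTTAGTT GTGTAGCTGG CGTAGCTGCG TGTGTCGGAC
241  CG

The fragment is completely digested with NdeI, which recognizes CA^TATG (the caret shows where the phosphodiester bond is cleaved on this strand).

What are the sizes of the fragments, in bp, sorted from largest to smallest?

NdeI sites (CATATG) start at positions 51, 77.
NdeI cuts after base 2 of each site, so after positions 52, 78.
Linear molecule, 2 cuts → 3 fragments:
  1–52 → 52 bp
  53–78 → 26 bp
  79–242 → 164 bp
Sorted largest to smallest: 164, 52, 26 bp.

164, 52, 26 bp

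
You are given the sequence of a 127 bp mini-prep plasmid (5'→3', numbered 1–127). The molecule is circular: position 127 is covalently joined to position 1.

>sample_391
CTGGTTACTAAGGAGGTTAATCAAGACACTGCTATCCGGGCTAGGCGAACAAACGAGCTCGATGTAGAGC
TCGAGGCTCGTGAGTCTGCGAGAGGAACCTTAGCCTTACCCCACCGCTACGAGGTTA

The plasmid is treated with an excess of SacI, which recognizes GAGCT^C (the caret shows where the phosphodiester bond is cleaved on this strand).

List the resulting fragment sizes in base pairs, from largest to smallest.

115, 12 bp

SacI sites (GAGCTC) start at positions 55, 67.
SacI cuts after base 5 of each site (before the last base), so after positions 59, 71.
Circular molecule, 2 cuts → 2 fragments:
  60–71 → 12 bp
  72–127 then 1–59 → 56 + 59 = 115 bp
Sorted largest to smallest: 115, 12 bp.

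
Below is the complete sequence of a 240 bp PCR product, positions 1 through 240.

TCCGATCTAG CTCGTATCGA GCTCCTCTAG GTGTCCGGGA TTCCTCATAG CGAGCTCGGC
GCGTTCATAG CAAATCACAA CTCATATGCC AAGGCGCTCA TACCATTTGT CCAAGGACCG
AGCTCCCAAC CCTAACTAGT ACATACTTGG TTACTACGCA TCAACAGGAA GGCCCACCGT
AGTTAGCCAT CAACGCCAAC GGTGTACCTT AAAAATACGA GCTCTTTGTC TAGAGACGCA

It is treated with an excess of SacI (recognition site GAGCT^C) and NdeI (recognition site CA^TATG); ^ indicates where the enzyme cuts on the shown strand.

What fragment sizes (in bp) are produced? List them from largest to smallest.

99, 40, 33, 28, 23, 17 bp

SacI sites (GAGCTC) start at positions 19, 52, 120, 219.
SacI cuts after base 5 of each site (before the last base), so after positions 23, 56, 124, 223.
The NdeI site (CATATG) starts at position 83.
NdeI cuts after base 2 of each site, so after position 84.
Combined cut positions: 23, 56, 84, 124, 223.
Linear molecule, 5 cuts → 6 fragments:
  1–23 → 23 bp
  24–56 → 33 bp
  57–84 → 28 bp
  85–124 → 40 bp
  125–223 → 99 bp
  224–240 → 17 bp
Sorted largest to smallest: 99, 40, 33, 28, 23, 17 bp.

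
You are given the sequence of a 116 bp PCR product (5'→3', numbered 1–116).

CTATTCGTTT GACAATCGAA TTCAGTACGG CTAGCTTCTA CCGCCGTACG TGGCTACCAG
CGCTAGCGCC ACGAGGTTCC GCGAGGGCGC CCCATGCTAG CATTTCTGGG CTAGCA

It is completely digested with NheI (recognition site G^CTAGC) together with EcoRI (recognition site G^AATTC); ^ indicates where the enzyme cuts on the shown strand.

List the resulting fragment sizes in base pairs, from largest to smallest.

34, 32, 18, 14, 12, 6 bp

NheI sites (GCTAGC) start at positions 30, 62, 96, 110.
NheI cuts after the first base of each site, so after positions 30, 62, 96, 110.
The EcoRI site (GAATTC) starts at position 18.
EcoRI cuts after the first base of each site, so after position 18.
Combined cut positions: 18, 30, 62, 96, 110.
Linear molecule, 5 cuts → 6 fragments:
  1–18 → 18 bp
  19–30 → 12 bp
  31–62 → 32 bp
  63–96 → 34 bp
  97–110 → 14 bp
  111–116 → 6 bp
Sorted largest to smallest: 34, 32, 18, 14, 12, 6 bp.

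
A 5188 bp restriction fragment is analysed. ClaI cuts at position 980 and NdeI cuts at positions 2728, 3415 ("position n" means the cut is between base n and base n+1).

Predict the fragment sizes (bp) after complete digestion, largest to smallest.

Combined cut positions (sorted): 980, 2728, 3415.
Linear molecule, 3 cuts → 4 fragments:
  980 − 0 = 980 bp
  2728 − 980 = 1748 bp
  3415 − 2728 = 687 bp
  5188 − 3415 = 1773 bp
Sorted largest to smallest: 1773, 1748, 980, 687 bp.

1773, 1748, 980, 687 bp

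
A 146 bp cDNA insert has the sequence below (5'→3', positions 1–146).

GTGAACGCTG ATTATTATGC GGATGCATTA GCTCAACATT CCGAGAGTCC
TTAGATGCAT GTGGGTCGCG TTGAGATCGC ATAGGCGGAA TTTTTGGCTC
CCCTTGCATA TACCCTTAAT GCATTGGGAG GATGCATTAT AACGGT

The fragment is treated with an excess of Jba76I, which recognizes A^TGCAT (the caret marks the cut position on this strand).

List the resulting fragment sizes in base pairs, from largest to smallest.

64, 32, 23, 14, 13 bp

Jba76I sites (ATGCAT) start at positions 23, 55, 119, 132.
Jba76I cuts after the first base of each site, so after positions 23, 55, 119, 132.
Linear molecule, 4 cuts → 5 fragments:
  1–23 → 23 bp
  24–55 → 32 bp
  56–119 → 64 bp
  120–132 → 13 bp
  133–146 → 14 bp
Sorted largest to smallest: 64, 32, 23, 14, 13 bp.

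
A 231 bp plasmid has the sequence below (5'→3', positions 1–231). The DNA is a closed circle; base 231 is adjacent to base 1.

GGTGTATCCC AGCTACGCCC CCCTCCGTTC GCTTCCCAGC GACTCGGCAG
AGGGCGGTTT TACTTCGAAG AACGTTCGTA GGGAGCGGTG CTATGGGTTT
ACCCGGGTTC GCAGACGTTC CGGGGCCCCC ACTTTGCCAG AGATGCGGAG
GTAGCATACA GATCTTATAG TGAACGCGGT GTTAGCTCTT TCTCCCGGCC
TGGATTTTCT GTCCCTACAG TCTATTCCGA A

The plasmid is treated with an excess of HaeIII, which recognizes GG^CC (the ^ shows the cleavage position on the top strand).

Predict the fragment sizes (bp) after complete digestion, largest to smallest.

HaeIII sites (GGCC) start at positions 124, 197.
HaeIII cuts after base 2 of each site, so after positions 125, 198.
Circular molecule, 2 cuts → 2 fragments:
  126–198 → 73 bp
  199–231 then 1–125 → 33 + 125 = 158 bp
Sorted largest to smallest: 158, 73 bp.

158, 73 bp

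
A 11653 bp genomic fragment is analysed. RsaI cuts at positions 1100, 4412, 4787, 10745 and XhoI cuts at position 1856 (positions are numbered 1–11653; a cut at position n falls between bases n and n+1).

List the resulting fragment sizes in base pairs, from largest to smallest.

Combined cut positions (sorted): 1100, 1856, 4412, 4787, 10745.
Linear molecule, 5 cuts → 6 fragments:
  1100 − 0 = 1100 bp
  1856 − 1100 = 756 bp
  4412 − 1856 = 2556 bp
  4787 − 4412 = 375 bp
  10745 − 4787 = 5958 bp
  11653 − 10745 = 908 bp
Sorted largest to smallest: 5958, 2556, 1100, 908, 756, 375 bp.

5958, 2556, 1100, 908, 756, 375 bp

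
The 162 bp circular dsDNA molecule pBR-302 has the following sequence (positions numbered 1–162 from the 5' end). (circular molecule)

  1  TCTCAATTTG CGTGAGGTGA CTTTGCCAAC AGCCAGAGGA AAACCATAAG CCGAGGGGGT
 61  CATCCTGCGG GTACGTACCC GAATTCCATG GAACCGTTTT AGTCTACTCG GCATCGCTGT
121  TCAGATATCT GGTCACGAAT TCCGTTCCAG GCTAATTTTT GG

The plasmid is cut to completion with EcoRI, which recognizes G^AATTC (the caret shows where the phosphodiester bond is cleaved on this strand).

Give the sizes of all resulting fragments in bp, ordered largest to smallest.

EcoRI sites (GAATTC) start at positions 81, 137.
EcoRI cuts after the first base of each site, so after positions 81, 137.
Circular molecule, 2 cuts → 2 fragments:
  82–137 → 56 bp
  138–162 then 1–81 → 25 + 81 = 106 bp
Sorted largest to smallest: 106, 56 bp.

106, 56 bp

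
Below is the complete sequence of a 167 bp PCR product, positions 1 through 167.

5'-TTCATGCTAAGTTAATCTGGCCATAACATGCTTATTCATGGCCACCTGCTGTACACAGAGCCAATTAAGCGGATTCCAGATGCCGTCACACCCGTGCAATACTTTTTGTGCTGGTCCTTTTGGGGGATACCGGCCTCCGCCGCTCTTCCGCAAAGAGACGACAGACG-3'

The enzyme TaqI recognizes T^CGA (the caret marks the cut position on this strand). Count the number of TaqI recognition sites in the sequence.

No occurrence of TCGA is present in the sequence.
TaqI does not cut: 0 sites.

0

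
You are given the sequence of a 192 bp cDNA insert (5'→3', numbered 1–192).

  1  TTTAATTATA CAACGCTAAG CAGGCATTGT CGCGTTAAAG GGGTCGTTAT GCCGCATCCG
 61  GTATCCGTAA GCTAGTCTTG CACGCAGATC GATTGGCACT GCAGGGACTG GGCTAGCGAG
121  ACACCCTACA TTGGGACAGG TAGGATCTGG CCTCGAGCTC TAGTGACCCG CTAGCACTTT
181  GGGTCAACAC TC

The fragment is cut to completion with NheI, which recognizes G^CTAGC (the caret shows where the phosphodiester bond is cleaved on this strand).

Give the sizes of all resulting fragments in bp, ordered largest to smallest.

112, 58, 22 bp

NheI sites (GCTAGC) start at positions 112, 170.
NheI cuts after the first base of each site, so after positions 112, 170.
Linear molecule, 2 cuts → 3 fragments:
  1–112 → 112 bp
  113–170 → 58 bp
  171–192 → 22 bp
Sorted largest to smallest: 112, 58, 22 bp.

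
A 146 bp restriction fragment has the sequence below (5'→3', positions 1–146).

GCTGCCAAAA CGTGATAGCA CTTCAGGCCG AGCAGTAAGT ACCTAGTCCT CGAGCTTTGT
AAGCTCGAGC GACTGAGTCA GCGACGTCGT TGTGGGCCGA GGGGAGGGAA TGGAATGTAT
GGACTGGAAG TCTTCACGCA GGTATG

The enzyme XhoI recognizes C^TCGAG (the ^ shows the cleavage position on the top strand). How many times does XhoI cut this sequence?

2

CTCGAG occurs starting at positions 49, 64.
XhoI cuts at 2 sites.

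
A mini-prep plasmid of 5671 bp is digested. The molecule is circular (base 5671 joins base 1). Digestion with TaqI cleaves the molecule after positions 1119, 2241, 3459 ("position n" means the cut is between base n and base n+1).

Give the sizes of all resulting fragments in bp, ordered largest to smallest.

Circular molecule, 3 cuts → 3 fragments:
  2241 − 1119 = 1122 bp
  3459 − 2241 = 1218 bp
  wrap: 5671 − 3459 + 1119 = 3331 bp
Sorted largest to smallest: 3331, 1218, 1122 bp.

3331, 1218, 1122 bp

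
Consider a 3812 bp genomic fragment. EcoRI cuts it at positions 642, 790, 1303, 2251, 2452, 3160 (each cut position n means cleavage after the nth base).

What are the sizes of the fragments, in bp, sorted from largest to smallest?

Linear molecule, 6 cuts → 7 fragments:
  642 − 0 = 642 bp
  790 − 642 = 148 bp
  1303 − 790 = 513 bp
  2251 − 1303 = 948 bp
  2452 − 2251 = 201 bp
  3160 − 2452 = 708 bp
  3812 − 3160 = 652 bp
Sorted largest to smallest: 948, 708, 652, 642, 513, 201, 148 bp.

948, 708, 652, 642, 513, 201, 148 bp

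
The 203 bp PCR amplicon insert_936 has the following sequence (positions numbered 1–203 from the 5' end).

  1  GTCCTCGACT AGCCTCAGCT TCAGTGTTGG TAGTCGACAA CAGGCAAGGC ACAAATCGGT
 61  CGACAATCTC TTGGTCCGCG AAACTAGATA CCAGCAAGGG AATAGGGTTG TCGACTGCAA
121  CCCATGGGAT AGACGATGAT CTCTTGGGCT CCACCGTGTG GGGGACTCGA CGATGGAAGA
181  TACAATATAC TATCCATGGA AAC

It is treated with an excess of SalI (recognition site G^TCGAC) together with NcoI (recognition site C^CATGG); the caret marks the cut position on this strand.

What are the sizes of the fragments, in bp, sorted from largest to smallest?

72, 51, 33, 26, 12, 9 bp

SalI sites (GTCGAC) start at positions 33, 59, 110.
SalI cuts after the first base of each site, so after positions 33, 59, 110.
NcoI sites (CCATGG) start at positions 122, 194.
NcoI cuts after the first base of each site, so after positions 122, 194.
Combined cut positions: 33, 59, 110, 122, 194.
Linear molecule, 5 cuts → 6 fragments:
  1–33 → 33 bp
  34–59 → 26 bp
  60–110 → 51 bp
  111–122 → 12 bp
  123–194 → 72 bp
  195–203 → 9 bp
Sorted largest to smallest: 72, 51, 33, 26, 12, 9 bp.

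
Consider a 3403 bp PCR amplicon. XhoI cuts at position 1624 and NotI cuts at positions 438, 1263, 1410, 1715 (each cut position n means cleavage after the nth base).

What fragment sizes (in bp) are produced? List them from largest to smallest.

Combined cut positions (sorted): 438, 1263, 1410, 1624, 1715.
Linear molecule, 5 cuts → 6 fragments:
  438 − 0 = 438 bp
  1263 − 438 = 825 bp
  1410 − 1263 = 147 bp
  1624 − 1410 = 214 bp
  1715 − 1624 = 91 bp
  3403 − 1715 = 1688 bp
Sorted largest to smallest: 1688, 825, 438, 214, 147, 91 bp.

1688, 825, 438, 214, 147, 91 bp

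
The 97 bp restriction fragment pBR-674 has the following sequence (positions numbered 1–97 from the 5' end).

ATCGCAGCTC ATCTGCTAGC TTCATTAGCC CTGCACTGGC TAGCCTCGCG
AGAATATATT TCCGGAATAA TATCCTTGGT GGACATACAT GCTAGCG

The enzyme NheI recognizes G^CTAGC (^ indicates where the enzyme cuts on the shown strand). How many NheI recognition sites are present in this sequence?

GCTAGC occurs starting at positions 15, 39, 91.
NheI cuts at 3 sites.

3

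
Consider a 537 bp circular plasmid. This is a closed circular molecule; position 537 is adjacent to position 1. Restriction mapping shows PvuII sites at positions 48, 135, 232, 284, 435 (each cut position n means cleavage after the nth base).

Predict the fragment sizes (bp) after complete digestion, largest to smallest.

Circular molecule, 5 cuts → 5 fragments:
  135 − 48 = 87 bp
  232 − 135 = 97 bp
  284 − 232 = 52 bp
  435 − 284 = 151 bp
  wrap: 537 − 435 + 48 = 150 bp
Sorted largest to smallest: 151, 150, 97, 87, 52 bp.

151, 150, 97, 87, 52 bp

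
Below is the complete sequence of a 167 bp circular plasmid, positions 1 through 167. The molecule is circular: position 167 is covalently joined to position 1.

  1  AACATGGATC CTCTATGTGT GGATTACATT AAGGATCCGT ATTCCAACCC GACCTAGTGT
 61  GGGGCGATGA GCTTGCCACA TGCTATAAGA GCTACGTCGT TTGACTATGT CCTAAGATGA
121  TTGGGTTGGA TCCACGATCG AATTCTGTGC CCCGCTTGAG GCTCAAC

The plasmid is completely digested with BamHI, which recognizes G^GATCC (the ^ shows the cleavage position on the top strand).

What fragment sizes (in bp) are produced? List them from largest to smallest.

BamHI sites (GGATCC) start at positions 6, 33, 128.
BamHI cuts after the first base of each site, so after positions 6, 33, 128.
Circular molecule, 3 cuts → 3 fragments:
  7–33 → 27 bp
  34–128 → 95 bp
  129–167 then 1–6 → 39 + 6 = 45 bp
Sorted largest to smallest: 95, 45, 27 bp.

95, 45, 27 bp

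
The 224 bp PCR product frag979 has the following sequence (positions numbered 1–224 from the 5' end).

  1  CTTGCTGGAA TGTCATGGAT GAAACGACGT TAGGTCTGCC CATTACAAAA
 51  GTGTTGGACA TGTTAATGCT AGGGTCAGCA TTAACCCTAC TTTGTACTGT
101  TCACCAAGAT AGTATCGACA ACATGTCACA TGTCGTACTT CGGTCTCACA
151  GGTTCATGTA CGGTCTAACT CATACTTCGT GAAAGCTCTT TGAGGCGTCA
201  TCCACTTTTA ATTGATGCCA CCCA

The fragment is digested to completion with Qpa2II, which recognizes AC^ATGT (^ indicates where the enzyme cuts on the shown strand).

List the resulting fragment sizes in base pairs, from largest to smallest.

Qpa2II sites (ACATGT) start at positions 58, 121, 128.
Qpa2II cuts after base 2 of each site, so after positions 59, 122, 129.
Linear molecule, 3 cuts → 4 fragments:
  1–59 → 59 bp
  60–122 → 63 bp
  123–129 → 7 bp
  130–224 → 95 bp
Sorted largest to smallest: 95, 63, 59, 7 bp.

95, 63, 59, 7 bp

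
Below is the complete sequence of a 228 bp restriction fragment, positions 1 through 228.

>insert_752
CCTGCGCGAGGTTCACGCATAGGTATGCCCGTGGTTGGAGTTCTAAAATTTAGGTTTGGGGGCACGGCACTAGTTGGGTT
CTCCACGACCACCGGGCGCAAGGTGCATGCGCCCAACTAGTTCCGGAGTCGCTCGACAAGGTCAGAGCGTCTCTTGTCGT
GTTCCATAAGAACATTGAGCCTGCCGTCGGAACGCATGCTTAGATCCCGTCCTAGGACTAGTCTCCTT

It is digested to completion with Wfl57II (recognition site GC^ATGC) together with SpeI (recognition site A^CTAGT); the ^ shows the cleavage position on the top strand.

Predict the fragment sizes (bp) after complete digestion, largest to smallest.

Wfl57II sites (GCATGC) start at positions 105, 194.
Wfl57II cuts after base 2 of each site, so after positions 106, 195.
SpeI sites (ACTAGT) start at positions 69, 116, 217.
SpeI cuts after the first base of each site, so after positions 69, 116, 217.
Combined cut positions: 69, 106, 116, 195, 217.
Linear molecule, 5 cuts → 6 fragments:
  1–69 → 69 bp
  70–106 → 37 bp
  107–116 → 10 bp
  117–195 → 79 bp
  196–217 → 22 bp
  218–228 → 11 bp
Sorted largest to smallest: 79, 69, 37, 22, 11, 10 bp.

79, 69, 37, 22, 11, 10 bp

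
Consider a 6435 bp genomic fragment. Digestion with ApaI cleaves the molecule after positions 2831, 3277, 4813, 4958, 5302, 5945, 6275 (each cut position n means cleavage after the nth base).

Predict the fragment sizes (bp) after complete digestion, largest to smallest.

2831, 1536, 643, 446, 344, 330, 160, 145 bp

Linear molecule, 7 cuts → 8 fragments:
  2831 − 0 = 2831 bp
  3277 − 2831 = 446 bp
  4813 − 3277 = 1536 bp
  4958 − 4813 = 145 bp
  5302 − 4958 = 344 bp
  5945 − 5302 = 643 bp
  6275 − 5945 = 330 bp
  6435 − 6275 = 160 bp
Sorted largest to smallest: 2831, 1536, 643, 446, 344, 330, 160, 145 bp.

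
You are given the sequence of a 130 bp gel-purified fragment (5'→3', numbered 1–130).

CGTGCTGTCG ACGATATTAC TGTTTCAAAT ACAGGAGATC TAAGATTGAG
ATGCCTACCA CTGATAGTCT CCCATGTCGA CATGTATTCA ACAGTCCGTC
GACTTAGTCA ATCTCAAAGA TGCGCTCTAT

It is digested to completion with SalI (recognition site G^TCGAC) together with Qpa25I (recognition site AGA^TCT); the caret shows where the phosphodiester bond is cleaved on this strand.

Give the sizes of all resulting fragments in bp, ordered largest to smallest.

38, 32, 31, 22, 7 bp

SalI sites (GTCGAC) start at positions 7, 76, 98.
SalI cuts after the first base of each site, so after positions 7, 76, 98.
The Qpa25I site (AGATCT) starts at position 36.
Qpa25I cuts after base 3 of each site, so after position 38.
Combined cut positions: 7, 38, 76, 98.
Linear molecule, 4 cuts → 5 fragments:
  1–7 → 7 bp
  8–38 → 31 bp
  39–76 → 38 bp
  77–98 → 22 bp
  99–130 → 32 bp
Sorted largest to smallest: 38, 32, 31, 22, 7 bp.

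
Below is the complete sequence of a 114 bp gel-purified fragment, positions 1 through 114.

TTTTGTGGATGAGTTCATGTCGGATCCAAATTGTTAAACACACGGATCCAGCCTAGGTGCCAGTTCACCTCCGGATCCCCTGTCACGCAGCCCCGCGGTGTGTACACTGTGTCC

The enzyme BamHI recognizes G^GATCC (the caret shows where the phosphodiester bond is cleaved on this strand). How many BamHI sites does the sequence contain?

GGATCC occurs starting at positions 22, 44, 73.
BamHI cuts at 3 sites.

3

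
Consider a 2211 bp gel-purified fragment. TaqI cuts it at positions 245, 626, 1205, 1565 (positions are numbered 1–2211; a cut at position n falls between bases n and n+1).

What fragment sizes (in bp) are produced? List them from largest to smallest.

646, 579, 381, 360, 245 bp

Linear molecule, 4 cuts → 5 fragments:
  245 − 0 = 245 bp
  626 − 245 = 381 bp
  1205 − 626 = 579 bp
  1565 − 1205 = 360 bp
  2211 − 1565 = 646 bp
Sorted largest to smallest: 646, 579, 381, 360, 245 bp.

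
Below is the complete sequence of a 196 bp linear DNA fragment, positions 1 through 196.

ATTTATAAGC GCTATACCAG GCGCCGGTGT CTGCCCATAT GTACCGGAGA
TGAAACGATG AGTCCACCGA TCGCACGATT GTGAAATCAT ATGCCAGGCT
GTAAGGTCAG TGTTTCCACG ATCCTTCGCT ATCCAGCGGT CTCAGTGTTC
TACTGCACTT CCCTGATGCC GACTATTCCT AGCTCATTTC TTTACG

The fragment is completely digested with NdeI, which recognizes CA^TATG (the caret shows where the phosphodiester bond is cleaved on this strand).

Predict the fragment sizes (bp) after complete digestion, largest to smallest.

107, 52, 37 bp

NdeI sites (CATATG) start at positions 36, 88.
NdeI cuts after base 2 of each site, so after positions 37, 89.
Linear molecule, 2 cuts → 3 fragments:
  1–37 → 37 bp
  38–89 → 52 bp
  90–196 → 107 bp
Sorted largest to smallest: 107, 52, 37 bp.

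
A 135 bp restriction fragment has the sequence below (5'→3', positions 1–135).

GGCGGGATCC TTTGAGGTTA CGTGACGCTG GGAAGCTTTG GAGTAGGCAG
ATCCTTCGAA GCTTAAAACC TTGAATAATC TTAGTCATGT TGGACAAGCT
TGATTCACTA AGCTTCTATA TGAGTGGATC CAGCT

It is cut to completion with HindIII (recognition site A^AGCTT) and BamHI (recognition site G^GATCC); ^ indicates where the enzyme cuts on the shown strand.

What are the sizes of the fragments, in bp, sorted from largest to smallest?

HindIII sites (AAGCTT) start at positions 33, 59, 96, 110.
HindIII cuts after the first base of each site, so after positions 33, 59, 96, 110.
BamHI sites (GGATCC) start at positions 5, 126.
BamHI cuts after the first base of each site, so after positions 5, 126.
Combined cut positions: 5, 33, 59, 96, 110, 126.
Linear molecule, 6 cuts → 7 fragments:
  1–5 → 5 bp
  6–33 → 28 bp
  34–59 → 26 bp
  60–96 → 37 bp
  97–110 → 14 bp
  111–126 → 16 bp
  127–135 → 9 bp
Sorted largest to smallest: 37, 28, 26, 16, 14, 9, 5 bp.

37, 28, 26, 16, 14, 9, 5 bp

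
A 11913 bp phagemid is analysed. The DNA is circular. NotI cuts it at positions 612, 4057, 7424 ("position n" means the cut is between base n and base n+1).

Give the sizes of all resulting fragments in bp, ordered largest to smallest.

5101, 3445, 3367 bp

Circular molecule, 3 cuts → 3 fragments:
  4057 − 612 = 3445 bp
  7424 − 4057 = 3367 bp
  wrap: 11913 − 7424 + 612 = 5101 bp
Sorted largest to smallest: 5101, 3445, 3367 bp.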